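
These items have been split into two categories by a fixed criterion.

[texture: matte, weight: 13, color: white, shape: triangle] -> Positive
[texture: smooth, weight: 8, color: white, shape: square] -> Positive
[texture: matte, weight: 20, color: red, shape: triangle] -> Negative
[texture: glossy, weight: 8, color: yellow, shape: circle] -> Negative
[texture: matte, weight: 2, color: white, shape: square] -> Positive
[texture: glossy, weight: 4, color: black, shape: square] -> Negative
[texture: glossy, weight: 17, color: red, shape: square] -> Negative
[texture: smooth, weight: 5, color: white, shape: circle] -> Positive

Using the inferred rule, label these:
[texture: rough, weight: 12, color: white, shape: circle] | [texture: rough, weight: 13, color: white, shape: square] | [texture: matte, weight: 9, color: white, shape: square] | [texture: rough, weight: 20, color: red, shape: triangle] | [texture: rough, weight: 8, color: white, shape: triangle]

Checking candidate rules against both groups, what survives is: color is white.
[texture: rough, weight: 12, color: white, shape: circle] — color is white, hence Positive.
[texture: rough, weight: 13, color: white, shape: square] — color is white, hence Positive.
[texture: matte, weight: 9, color: white, shape: square] — color is white, hence Positive.
[texture: rough, weight: 20, color: red, shape: triangle] — color is red, hence Negative.
[texture: rough, weight: 8, color: white, shape: triangle] — color is white, hence Positive.

Positive, Positive, Positive, Negative, Positive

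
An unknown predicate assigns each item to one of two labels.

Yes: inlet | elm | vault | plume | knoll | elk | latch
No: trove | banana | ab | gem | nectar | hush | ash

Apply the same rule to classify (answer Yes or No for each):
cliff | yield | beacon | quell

Comparing the two groups points to one rule — contains 'l'.

Yes, Yes, No, Yes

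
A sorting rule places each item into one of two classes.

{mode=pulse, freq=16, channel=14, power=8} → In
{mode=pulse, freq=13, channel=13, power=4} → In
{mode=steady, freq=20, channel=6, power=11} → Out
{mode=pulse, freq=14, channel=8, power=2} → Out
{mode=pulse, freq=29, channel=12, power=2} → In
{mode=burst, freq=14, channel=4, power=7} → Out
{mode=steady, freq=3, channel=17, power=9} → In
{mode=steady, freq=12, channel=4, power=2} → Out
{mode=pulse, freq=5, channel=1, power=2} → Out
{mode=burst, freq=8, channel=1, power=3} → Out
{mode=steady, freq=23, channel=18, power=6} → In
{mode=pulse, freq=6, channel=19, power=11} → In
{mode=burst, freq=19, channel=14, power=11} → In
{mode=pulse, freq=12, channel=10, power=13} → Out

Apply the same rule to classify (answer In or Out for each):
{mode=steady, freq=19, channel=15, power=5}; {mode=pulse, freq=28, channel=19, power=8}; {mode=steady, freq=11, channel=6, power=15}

In, In, Out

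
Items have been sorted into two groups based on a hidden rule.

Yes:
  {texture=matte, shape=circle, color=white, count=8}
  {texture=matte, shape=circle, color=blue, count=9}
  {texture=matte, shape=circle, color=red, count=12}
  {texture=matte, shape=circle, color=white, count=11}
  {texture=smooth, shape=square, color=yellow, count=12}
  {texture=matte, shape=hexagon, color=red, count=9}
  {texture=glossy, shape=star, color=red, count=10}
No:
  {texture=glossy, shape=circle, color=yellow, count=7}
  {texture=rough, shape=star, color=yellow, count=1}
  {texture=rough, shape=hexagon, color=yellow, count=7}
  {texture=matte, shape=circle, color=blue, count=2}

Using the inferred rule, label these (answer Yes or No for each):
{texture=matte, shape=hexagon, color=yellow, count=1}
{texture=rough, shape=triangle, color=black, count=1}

The distinguishing property — count ≥ 8 — holds for all the 'Yes' cases and none of the 'No' cases.
No: {texture=matte, shape=hexagon, color=yellow, count=1}, since count = 1.
No: {texture=rough, shape=triangle, color=black, count=1}, since count = 1.

No, No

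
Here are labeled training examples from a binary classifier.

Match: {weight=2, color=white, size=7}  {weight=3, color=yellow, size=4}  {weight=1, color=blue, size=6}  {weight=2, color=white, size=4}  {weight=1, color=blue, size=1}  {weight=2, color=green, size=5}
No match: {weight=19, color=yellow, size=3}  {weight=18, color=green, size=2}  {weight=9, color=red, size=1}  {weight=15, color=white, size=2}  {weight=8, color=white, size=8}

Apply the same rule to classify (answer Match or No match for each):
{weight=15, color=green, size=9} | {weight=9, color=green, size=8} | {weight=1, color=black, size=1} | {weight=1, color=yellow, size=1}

The rule appears to be: weight ≤ 3.
{weight=15, color=green, size=9} — weight = 15, hence No match.
{weight=9, color=green, size=8} — weight = 9, hence No match.
{weight=1, color=black, size=1} — weight = 1, hence Match.
{weight=1, color=yellow, size=1} — weight = 1, hence Match.

No match, No match, Match, Match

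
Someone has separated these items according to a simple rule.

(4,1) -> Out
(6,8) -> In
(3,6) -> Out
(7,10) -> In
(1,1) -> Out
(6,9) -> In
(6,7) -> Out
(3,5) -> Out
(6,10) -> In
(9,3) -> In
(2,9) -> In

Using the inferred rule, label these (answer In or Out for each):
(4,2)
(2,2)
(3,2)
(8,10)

Out, Out, Out, In

'In' ⟺ max ≥ 8.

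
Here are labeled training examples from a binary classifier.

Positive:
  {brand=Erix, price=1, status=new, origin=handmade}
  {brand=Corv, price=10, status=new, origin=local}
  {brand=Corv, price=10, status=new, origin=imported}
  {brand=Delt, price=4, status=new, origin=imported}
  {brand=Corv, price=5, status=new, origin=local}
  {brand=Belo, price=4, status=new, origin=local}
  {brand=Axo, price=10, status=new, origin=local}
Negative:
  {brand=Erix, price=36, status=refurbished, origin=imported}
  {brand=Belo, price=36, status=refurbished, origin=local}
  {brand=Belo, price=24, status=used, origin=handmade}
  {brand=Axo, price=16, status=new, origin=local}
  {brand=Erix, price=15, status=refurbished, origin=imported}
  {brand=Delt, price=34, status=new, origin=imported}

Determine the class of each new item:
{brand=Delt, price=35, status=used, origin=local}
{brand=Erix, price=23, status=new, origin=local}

The common property of the 'Positive' items is: price ≤ 10. No 'Negative' item has it.
{brand=Delt, price=35, status=used, origin=local}: price = 35, doesn't qualify → Negative. {brand=Erix, price=23, status=new, origin=local}: price = 23, doesn't qualify → Negative.

Negative, Negative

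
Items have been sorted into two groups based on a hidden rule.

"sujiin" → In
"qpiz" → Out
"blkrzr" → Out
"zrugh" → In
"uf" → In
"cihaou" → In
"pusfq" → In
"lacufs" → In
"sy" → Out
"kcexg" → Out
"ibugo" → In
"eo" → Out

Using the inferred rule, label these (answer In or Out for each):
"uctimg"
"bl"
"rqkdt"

Checking candidate rules against both groups, what survives is: contains 'u'.
"uctimg" → has 'u' → In. "bl" → no 'u' → Out. "rqkdt" → no 'u' → Out.

In, Out, Out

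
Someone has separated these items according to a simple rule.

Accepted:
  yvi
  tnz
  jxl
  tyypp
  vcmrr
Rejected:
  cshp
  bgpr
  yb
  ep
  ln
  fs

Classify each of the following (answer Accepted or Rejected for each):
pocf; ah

The rule appears to be: odd length.
pocf: length 4 — fails this test, so Rejected.
ah: length 2 — fails this test, so Rejected.

Rejected, Rejected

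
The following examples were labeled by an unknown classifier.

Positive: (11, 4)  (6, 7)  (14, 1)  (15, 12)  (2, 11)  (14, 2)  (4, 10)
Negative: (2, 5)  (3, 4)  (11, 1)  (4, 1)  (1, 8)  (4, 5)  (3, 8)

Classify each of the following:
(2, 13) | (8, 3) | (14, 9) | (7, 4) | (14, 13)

The common property of the 'Positive' items is: sum ≥ 13. No 'Negative' item has it.
(2, 13): 2+13 = 15, matches → Positive. (8, 3): 8+3 = 11, does not satisfy this → Negative. (14, 9): 14+9 = 23, matches → Positive. (7, 4): 7+4 = 11, does not satisfy this → Negative. (14, 13): 14+13 = 27, matches → Positive.

Positive, Negative, Positive, Negative, Positive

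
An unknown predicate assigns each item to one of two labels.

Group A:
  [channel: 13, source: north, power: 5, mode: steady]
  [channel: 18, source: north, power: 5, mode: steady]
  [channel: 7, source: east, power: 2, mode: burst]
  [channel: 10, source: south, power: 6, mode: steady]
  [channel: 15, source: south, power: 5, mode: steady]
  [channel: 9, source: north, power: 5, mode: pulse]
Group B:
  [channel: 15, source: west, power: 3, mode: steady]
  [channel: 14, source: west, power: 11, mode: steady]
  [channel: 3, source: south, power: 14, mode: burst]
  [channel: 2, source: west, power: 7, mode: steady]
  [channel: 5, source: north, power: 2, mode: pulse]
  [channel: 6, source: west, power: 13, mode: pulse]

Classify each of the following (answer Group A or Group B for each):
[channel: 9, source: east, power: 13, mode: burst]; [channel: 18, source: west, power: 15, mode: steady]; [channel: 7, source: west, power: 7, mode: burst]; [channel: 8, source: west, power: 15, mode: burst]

The simplest hypothesis consistent with all the labels is: source is not west AND channel ≥ 6.
[channel: 9, source: east, power: 13, mode: burst] → source is east, channel = 9 → Group A. [channel: 18, source: west, power: 15, mode: steady] → source is west, channel = 18 → Group B. [channel: 7, source: west, power: 7, mode: burst] → source is west, channel = 7 → Group B. [channel: 8, source: west, power: 15, mode: burst] → source is west, channel = 8 → Group B.

Group A, Group B, Group B, Group B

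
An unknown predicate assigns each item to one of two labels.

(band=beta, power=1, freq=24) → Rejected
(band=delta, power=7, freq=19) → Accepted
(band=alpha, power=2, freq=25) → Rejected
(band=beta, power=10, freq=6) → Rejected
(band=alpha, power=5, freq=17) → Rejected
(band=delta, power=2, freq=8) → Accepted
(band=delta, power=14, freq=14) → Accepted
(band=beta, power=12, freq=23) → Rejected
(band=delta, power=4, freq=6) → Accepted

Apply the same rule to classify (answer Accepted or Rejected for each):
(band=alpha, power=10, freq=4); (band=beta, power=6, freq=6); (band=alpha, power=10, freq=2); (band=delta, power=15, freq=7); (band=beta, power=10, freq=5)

Rejected, Rejected, Rejected, Accepted, Rejected

The classifier is using: band is delta.
(band=alpha, power=10, freq=4): Rejected (band is alpha).
(band=beta, power=6, freq=6): Rejected (band is beta).
(band=alpha, power=10, freq=2): Rejected (band is alpha).
(band=delta, power=15, freq=7): Accepted (band is delta).
(band=beta, power=10, freq=5): Rejected (band is beta).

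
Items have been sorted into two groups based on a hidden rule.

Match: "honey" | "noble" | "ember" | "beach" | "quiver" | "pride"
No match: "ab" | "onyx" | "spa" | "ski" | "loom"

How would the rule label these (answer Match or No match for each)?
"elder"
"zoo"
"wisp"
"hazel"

The classifier is using: contains 'e'.

Match, No match, No match, Match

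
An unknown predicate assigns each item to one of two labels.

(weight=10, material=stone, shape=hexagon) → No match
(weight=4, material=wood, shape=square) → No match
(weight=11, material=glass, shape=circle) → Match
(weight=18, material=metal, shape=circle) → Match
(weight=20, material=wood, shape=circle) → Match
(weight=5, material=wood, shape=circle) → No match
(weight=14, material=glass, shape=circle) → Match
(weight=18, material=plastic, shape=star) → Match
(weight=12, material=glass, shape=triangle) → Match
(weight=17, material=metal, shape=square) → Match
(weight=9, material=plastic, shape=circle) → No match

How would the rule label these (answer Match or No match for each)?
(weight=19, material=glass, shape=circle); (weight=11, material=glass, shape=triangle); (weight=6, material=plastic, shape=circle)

Match, Match, No match

A rule that fits every label: weight ≥ 11 — true of each 'Match' example, false of each 'No match' one.
(weight=19, material=glass, shape=circle): Match (weight = 19). (weight=11, material=glass, shape=triangle): Match (weight = 11). (weight=6, material=plastic, shape=circle): No match (weight = 6).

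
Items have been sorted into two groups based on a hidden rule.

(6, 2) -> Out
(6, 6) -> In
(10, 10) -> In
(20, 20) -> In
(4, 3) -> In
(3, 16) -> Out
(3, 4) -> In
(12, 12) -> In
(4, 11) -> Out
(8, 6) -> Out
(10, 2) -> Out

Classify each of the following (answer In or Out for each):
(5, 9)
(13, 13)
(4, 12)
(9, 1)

A rule that fits every label: |first − second| ≤ 1 — true of each 'In' example, false of each 'Out' one.

Out, In, Out, Out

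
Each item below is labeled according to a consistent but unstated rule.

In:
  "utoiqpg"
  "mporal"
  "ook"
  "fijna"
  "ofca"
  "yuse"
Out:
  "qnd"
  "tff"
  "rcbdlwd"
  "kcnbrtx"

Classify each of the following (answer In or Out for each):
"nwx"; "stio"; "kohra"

The rule appears to be: has ≥ 1 vowels.
"nwx": 0 vowels, doesn't qualify → Out. "stio": 2 vowels, meets the rule → In. "kohra": 2 vowels, meets the rule → In.

Out, In, In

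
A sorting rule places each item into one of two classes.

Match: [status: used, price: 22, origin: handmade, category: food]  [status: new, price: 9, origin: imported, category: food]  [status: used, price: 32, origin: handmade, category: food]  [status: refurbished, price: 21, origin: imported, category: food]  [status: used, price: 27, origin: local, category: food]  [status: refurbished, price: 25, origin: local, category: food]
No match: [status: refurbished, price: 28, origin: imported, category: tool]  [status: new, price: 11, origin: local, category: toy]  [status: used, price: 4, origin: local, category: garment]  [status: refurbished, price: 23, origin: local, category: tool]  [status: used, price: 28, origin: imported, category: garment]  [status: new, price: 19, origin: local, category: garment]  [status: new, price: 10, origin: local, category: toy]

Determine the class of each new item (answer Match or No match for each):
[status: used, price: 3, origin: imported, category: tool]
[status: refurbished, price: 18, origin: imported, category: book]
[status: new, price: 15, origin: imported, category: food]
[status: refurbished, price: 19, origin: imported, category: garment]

No match, No match, Match, No match

Looking at the examples, the only property every 'Match' case has and every 'No match' case lacks is: category is food.
[status: used, price: 3, origin: imported, category: tool] → category is tool → No match.
[status: refurbished, price: 18, origin: imported, category: book] → category is book → No match.
[status: new, price: 15, origin: imported, category: food] → category is food → Match.
[status: refurbished, price: 19, origin: imported, category: garment] → category is garment → No match.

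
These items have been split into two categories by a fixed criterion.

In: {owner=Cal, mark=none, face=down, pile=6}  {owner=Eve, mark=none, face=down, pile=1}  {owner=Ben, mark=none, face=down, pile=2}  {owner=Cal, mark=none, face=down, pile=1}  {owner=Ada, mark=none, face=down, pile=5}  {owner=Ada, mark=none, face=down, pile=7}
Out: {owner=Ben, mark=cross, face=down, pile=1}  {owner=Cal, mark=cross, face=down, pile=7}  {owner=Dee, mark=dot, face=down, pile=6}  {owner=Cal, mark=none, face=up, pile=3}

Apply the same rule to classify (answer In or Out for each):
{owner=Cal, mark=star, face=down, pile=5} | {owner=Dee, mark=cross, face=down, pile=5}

The rule appears to be: face is down AND mark is none.

Out, Out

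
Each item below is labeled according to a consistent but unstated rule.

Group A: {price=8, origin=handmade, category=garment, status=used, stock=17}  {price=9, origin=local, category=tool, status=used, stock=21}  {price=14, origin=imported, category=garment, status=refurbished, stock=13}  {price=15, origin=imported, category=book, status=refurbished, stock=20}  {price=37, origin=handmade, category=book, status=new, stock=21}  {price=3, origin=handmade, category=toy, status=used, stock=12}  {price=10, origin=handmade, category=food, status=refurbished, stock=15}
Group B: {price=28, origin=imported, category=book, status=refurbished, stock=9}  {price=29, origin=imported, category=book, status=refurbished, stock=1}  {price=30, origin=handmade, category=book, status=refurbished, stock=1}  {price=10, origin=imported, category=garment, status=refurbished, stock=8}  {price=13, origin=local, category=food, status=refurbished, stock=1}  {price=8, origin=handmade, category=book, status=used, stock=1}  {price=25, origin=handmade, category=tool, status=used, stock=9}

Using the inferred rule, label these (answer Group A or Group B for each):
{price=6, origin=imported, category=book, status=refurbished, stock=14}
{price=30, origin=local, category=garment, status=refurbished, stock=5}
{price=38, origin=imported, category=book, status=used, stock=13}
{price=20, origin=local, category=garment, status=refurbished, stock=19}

Group A, Group B, Group A, Group A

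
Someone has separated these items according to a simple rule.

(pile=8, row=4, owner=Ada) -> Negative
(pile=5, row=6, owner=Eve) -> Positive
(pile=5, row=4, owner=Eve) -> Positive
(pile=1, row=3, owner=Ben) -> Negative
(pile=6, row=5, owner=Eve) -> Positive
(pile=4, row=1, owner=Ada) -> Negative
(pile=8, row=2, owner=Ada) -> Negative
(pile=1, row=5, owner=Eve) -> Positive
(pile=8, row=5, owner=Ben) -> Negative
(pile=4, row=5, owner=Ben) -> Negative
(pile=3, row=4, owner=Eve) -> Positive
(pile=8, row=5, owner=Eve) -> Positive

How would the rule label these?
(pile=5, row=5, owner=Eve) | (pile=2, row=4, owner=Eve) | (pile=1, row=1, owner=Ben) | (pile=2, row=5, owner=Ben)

All 'Positive' examples share one property — owner is Eve — and every 'Negative' example lacks it.
(pile=5, row=5, owner=Eve): Positive (owner is Eve). (pile=2, row=4, owner=Eve): Positive (owner is Eve). (pile=1, row=1, owner=Ben): Negative (owner is Ben). (pile=2, row=5, owner=Ben): Negative (owner is Ben).

Positive, Positive, Negative, Negative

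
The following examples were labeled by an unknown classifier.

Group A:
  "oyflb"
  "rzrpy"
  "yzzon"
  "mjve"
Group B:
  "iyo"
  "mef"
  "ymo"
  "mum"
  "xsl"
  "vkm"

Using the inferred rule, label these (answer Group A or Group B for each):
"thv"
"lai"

Group B, Group B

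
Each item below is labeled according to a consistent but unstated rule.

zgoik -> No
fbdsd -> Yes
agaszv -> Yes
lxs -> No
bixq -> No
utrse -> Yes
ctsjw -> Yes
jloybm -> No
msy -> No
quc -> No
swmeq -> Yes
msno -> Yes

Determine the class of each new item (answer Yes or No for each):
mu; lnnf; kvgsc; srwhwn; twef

No, No, Yes, Yes, No

Every 'Yes' example satisfies: length ≥ 4 AND contains 's'. None of the 'No' examples do.
mu: length 2, no 's', lacks this property → No. lnnf: length 4, no 's', lacks this property → No. kvgsc: length 5, has 's', has this property → Yes. srwhwn: length 6, has 's', has this property → Yes. twef: length 4, no 's', lacks this property → No.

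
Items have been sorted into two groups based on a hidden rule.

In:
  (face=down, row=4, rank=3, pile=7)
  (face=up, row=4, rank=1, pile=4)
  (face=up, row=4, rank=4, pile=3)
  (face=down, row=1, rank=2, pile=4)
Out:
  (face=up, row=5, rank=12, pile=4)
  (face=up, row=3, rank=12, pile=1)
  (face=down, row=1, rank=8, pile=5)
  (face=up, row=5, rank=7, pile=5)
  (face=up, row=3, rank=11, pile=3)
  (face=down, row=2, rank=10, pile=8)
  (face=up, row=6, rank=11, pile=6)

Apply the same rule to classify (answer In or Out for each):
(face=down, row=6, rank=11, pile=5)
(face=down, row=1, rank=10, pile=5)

Out, Out

The simplest hypothesis consistent with all the labels is: rank ≤ 4.
(face=down, row=6, rank=11, pile=5) — rank = 11, hence Out. (face=down, row=1, rank=10, pile=5) — rank = 10, hence Out.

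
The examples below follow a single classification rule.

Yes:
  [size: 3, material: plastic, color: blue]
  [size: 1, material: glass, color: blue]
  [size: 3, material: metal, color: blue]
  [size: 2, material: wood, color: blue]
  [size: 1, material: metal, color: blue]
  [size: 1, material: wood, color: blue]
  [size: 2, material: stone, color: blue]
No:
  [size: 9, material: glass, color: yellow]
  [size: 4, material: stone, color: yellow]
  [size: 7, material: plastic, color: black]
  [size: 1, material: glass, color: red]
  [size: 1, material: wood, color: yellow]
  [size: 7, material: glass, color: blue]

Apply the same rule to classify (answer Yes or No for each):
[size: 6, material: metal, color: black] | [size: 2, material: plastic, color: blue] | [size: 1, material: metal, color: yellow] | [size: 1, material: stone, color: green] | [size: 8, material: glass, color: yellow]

Every 'Yes' example satisfies: color is blue AND size ≤ 3. None of the 'No' examples do.
[size: 6, material: metal, color: black] → color is black, size = 6 → No. [size: 2, material: plastic, color: blue] → color is blue, size = 2 → Yes. [size: 1, material: metal, color: yellow] → color is yellow, size = 1 → No. [size: 1, material: stone, color: green] → color is green, size = 1 → No. [size: 8, material: glass, color: yellow] → color is yellow, size = 8 → No.

No, Yes, No, No, No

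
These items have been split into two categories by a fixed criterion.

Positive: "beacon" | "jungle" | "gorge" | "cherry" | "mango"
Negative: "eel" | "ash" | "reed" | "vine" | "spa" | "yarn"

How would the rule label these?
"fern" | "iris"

Negative, Negative

'Positive' ⟺ length ≥ 5.
"fern" — length 4, hence Negative.
"iris" — length 4, hence Negative.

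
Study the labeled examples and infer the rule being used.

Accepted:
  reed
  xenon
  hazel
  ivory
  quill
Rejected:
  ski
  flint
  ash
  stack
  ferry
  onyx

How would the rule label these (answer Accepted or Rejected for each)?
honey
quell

Accepted, Accepted

The rule appears to be: has ≥ 2 vowels.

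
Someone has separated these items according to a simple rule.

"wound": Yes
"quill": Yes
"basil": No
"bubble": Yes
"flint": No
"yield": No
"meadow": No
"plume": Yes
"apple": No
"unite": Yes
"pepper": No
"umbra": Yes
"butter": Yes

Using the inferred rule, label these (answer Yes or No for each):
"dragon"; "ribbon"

Rule: contains 'u'. This holds for each 'Yes' example and fails for each 'No' one.
"dragon": no 'u', does not fit → No. "ribbon": no 'u', does not fit → No.

No, No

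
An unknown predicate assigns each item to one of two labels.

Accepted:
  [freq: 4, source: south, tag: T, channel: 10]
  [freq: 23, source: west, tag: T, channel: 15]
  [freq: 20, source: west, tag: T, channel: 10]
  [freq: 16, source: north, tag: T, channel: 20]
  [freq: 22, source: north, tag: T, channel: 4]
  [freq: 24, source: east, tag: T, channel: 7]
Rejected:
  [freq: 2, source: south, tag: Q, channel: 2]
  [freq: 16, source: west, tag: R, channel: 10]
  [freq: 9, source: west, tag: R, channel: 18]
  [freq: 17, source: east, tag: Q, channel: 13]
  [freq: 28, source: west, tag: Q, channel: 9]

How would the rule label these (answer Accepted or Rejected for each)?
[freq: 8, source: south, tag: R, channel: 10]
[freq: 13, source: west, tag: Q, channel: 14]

A rule that fits every label: tag is T — true of each 'Accepted' example, false of each 'Rejected' one.
[freq: 8, source: south, tag: R, channel: 10]: Rejected (tag is R).
[freq: 13, source: west, tag: Q, channel: 14]: Rejected (tag is Q).

Rejected, Rejected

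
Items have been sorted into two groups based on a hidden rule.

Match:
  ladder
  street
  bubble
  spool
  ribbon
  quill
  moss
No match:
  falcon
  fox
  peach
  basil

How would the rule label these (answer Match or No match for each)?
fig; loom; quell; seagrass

No match, Match, Match, Match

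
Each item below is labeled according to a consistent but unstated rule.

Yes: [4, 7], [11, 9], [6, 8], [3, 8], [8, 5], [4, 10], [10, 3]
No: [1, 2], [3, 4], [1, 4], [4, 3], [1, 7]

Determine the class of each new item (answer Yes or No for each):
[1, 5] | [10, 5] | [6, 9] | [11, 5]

No, Yes, Yes, Yes

The simplest hypothesis consistent with all the labels is: sum ≥ 11.
No: [1, 5], since 1+5 = 6. Yes: [10, 5], since 10+5 = 15. Yes: [6, 9], since 6+9 = 15. Yes: [11, 5], since 11+5 = 16.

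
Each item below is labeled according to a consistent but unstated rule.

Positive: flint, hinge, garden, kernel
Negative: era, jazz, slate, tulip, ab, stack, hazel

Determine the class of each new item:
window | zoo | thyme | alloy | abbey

The rule appears to be: contains 'n'.
window: has 'n' — checks out, so Positive.
zoo: no 'n' — doesn't match, so Negative.
thyme: no 'n' — doesn't match, so Negative.
alloy: no 'n' — doesn't match, so Negative.
abbey: no 'n' — doesn't match, so Negative.

Positive, Negative, Negative, Negative, Negative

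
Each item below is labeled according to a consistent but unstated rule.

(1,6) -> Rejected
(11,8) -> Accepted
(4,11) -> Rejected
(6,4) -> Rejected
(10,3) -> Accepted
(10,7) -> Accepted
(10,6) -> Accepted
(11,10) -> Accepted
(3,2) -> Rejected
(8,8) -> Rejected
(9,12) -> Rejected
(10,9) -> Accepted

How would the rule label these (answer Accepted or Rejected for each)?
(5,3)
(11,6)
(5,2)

Rule: first ≥ 10. This holds for each 'Accepted' example and fails for each 'Rejected' one.

Rejected, Accepted, Rejected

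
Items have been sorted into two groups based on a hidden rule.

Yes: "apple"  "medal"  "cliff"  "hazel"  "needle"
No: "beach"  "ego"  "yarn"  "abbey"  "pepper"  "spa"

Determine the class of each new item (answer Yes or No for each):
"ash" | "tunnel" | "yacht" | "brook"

No, Yes, No, No

The distinguishing property — contains 'l' — holds for all the 'Yes' cases and none of the 'No' cases.
"ash": No (no 'l').
"tunnel": Yes (has 'l').
"yacht": No (no 'l').
"brook": No (no 'l').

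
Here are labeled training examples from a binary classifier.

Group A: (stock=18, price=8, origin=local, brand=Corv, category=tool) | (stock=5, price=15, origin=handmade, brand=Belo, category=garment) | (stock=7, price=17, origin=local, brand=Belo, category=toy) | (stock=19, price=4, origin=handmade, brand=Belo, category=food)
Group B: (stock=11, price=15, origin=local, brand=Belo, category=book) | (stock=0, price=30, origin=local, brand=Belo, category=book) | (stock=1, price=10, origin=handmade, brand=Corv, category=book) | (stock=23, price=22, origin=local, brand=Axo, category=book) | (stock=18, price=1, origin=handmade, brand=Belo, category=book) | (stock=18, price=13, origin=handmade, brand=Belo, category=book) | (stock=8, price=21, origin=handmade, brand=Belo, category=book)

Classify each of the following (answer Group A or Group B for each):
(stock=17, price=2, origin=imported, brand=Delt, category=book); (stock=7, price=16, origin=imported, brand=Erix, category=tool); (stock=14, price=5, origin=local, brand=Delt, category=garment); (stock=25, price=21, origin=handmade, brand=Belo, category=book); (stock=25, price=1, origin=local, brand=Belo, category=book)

Group B, Group A, Group A, Group B, Group B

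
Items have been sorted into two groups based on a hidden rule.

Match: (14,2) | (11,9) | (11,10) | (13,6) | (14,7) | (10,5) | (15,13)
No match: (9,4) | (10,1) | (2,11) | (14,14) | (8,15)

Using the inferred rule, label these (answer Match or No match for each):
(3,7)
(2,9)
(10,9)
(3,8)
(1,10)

'Match' ⟺ first > second AND sum ≥ 15.

No match, No match, Match, No match, No match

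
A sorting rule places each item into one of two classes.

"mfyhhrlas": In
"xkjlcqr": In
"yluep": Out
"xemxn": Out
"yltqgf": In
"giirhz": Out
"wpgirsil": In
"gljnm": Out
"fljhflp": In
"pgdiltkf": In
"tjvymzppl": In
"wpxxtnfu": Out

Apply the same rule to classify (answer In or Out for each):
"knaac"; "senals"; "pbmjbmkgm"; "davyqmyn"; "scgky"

The classifier is using: length ≥ 6 AND contains 'l'.
Out: "knaac", since length 5, no 'l'. In: "senals", since length 6, has 'l'. Out: "pbmjbmkgm", since length 9, no 'l'. Out: "davyqmyn", since length 8, no 'l'. Out: "scgky", since length 5, no 'l'.

Out, In, Out, Out, Out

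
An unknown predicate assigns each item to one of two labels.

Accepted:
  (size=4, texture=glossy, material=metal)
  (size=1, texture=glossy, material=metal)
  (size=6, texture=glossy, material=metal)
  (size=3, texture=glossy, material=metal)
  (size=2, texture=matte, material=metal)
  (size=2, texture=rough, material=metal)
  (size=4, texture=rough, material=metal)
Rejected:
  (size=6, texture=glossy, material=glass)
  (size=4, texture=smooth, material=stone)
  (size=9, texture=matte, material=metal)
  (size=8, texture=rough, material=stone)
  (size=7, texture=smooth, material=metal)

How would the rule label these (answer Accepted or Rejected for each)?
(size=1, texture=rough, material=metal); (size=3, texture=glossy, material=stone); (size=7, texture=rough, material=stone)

Accepted, Rejected, Rejected

The simplest hypothesis consistent with all the labels is: material is metal AND size ≤ 6.
(size=1, texture=rough, material=metal) — material is metal, size = 1, hence Accepted. (size=3, texture=glossy, material=stone) — material is stone, size = 3, hence Rejected. (size=7, texture=rough, material=stone) — material is stone, size = 7, hence Rejected.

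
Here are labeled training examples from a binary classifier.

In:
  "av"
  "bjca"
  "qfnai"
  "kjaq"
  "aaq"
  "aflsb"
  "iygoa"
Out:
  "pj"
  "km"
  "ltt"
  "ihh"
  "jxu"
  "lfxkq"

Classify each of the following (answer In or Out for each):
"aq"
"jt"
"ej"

In, Out, Out

The distinguishing property — contains 'a' — holds for all the 'In' cases and none of the 'Out' cases.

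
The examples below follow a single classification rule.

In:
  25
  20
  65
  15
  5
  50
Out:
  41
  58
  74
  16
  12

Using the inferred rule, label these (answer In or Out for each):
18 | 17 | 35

Out, Out, In

The classifier is using: multiple of 5.
Out: 18, since 18 = 5·3 + 3.
Out: 17, since 17 = 5·3 + 2.
In: 35, since 35 = 5·7.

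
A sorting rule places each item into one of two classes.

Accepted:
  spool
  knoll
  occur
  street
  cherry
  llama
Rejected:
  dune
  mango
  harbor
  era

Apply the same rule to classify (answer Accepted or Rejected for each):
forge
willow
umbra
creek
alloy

Rejected, Accepted, Rejected, Accepted, Accepted

The pattern is that an item is 'Accepted' exactly when: has a double letter.
forge: Rejected (no doubled letter).
willow: Accepted ('ll' doubled).
umbra: Rejected (no doubled letter).
creek: Accepted ('ee' doubled).
alloy: Accepted ('ll' doubled).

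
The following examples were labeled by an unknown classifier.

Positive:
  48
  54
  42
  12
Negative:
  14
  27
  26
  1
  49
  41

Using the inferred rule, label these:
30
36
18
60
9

Rule: multiple of 6. This holds for each 'Positive' example and fails for each 'Negative' one.
Positive: 30, since 30 = 6·5. Positive: 36, since 36 = 6·6. Positive: 18, since 18 = 6·3. Positive: 60, since 60 = 6·10. Negative: 9, since 9 = 6·1 + 3.

Positive, Positive, Positive, Positive, Negative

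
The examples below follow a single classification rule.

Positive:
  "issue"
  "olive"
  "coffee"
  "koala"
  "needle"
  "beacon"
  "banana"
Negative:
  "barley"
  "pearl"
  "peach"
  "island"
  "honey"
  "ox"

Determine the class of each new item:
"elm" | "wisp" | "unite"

The rule appears to be: has ≥ 3 vowels.

Negative, Negative, Positive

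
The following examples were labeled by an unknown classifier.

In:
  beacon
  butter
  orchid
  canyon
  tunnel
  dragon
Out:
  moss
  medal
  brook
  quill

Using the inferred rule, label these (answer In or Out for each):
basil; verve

Out, Out

All 'In' examples share one property — length 6 — and every 'Out' example lacks it.
basil: length 5 — doesn't qualify, so Out.
verve: length 5 — doesn't qualify, so Out.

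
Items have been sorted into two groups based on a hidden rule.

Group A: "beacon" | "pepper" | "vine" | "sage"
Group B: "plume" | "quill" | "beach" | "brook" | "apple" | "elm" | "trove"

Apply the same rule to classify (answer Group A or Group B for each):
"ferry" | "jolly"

Group B, Group B

The rule appears to be: even length.
"ferry" — length 5, hence Group B.
"jolly" — length 5, hence Group B.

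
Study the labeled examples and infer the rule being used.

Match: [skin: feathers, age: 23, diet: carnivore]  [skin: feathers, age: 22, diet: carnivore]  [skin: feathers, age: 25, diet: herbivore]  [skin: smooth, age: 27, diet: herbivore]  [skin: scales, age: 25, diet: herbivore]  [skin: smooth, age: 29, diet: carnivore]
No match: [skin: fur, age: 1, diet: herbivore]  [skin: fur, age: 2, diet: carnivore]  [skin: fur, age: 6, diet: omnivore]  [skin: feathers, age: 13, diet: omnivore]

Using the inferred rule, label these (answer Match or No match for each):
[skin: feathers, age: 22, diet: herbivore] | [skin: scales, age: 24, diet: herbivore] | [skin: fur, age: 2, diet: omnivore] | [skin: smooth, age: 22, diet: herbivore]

The distinguishing property — age ≥ 22 — holds for all the 'Match' cases and none of the 'No match' cases.
Match: [skin: feathers, age: 22, diet: herbivore], since age = 22.
Match: [skin: scales, age: 24, diet: herbivore], since age = 24.
No match: [skin: fur, age: 2, diet: omnivore], since age = 2.
Match: [skin: smooth, age: 22, diet: herbivore], since age = 22.

Match, Match, No match, Match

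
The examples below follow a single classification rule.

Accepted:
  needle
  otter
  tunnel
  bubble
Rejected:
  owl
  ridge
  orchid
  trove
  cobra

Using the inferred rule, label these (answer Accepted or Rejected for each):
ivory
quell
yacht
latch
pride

Rule: has a double letter. This holds for each 'Accepted' example and fails for each 'Rejected' one.
ivory: no doubled letter — does not pass, so Rejected. quell: 'll' doubled — matches, so Accepted. yacht: no doubled letter — does not pass, so Rejected. latch: no doubled letter — does not pass, so Rejected. pride: no doubled letter — does not pass, so Rejected.

Rejected, Accepted, Rejected, Rejected, Rejected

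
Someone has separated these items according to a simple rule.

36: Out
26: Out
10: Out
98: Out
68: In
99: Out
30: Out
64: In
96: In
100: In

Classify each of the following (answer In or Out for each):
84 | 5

In, Out

The simplest hypothesis consistent with all the labels is: multiple of 4 AND at least 64.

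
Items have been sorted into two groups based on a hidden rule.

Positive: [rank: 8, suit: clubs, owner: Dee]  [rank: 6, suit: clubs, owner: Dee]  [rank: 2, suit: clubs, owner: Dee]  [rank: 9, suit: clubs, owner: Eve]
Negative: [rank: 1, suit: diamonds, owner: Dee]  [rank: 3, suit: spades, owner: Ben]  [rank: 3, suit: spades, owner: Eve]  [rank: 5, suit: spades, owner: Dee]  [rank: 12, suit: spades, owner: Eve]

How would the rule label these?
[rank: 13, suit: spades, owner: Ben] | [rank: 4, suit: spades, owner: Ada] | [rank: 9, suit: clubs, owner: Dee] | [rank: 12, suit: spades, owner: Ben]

Negative, Negative, Positive, Negative

The rule appears to be: suit is clubs.
Negative: [rank: 13, suit: spades, owner: Ben], since suit is spades.
Negative: [rank: 4, suit: spades, owner: Ada], since suit is spades.
Positive: [rank: 9, suit: clubs, owner: Dee], since suit is clubs.
Negative: [rank: 12, suit: spades, owner: Ben], since suit is spades.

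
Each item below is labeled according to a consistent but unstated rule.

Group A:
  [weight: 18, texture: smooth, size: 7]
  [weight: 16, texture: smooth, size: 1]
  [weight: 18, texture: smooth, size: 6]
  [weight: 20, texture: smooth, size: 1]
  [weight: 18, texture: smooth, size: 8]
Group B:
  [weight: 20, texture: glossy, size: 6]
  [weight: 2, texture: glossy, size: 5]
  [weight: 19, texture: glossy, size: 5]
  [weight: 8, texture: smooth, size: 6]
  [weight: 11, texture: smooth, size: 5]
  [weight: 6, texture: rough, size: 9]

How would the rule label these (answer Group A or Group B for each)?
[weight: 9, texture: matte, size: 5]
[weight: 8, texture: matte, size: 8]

Group B, Group B

'Group A' ⟺ texture is smooth AND weight ≥ 16.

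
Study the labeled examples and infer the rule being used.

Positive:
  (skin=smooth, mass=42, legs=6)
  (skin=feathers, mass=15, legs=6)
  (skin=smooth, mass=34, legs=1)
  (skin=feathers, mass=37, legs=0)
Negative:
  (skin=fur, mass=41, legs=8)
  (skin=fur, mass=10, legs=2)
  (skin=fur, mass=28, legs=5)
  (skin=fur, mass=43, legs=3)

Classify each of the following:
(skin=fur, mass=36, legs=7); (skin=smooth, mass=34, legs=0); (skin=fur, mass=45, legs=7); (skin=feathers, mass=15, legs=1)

Every 'Positive' example satisfies: skin is not fur. None of the 'Negative' examples do.
(skin=fur, mass=36, legs=7): Negative (skin is fur).
(skin=smooth, mass=34, legs=0): Positive (skin is smooth).
(skin=fur, mass=45, legs=7): Negative (skin is fur).
(skin=feathers, mass=15, legs=1): Positive (skin is feathers).

Negative, Positive, Negative, Positive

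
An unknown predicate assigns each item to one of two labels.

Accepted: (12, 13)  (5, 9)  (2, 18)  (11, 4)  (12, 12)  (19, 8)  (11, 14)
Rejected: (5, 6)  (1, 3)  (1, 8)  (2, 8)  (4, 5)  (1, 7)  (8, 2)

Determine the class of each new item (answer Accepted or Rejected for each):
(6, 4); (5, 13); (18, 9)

Rejected, Accepted, Accepted

The classifier is using: sum ≥ 14.
Rejected: (6, 4), since 6+4 = 10. Accepted: (5, 13), since 5+13 = 18. Accepted: (18, 9), since 18+9 = 27.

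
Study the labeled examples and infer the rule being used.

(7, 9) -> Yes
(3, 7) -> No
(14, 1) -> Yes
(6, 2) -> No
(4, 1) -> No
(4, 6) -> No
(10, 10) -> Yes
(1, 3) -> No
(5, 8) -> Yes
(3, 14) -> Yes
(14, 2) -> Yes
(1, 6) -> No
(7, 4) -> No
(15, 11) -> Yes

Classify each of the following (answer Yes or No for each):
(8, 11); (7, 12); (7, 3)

The simplest hypothesis consistent with all the labels is: sum ≥ 13.
(8, 11) → 8+11 = 19 → Yes.
(7, 12) → 7+12 = 19 → Yes.
(7, 3) → 7+3 = 10 → No.

Yes, Yes, No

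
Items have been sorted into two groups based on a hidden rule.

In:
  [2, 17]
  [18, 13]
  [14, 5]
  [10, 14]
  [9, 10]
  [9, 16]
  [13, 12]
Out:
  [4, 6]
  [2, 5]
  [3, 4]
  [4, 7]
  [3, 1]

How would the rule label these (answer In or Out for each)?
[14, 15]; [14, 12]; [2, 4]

The distinguishing property — sum ≥ 19 — holds for all the 'In' cases and none of the 'Out' cases.

In, In, Out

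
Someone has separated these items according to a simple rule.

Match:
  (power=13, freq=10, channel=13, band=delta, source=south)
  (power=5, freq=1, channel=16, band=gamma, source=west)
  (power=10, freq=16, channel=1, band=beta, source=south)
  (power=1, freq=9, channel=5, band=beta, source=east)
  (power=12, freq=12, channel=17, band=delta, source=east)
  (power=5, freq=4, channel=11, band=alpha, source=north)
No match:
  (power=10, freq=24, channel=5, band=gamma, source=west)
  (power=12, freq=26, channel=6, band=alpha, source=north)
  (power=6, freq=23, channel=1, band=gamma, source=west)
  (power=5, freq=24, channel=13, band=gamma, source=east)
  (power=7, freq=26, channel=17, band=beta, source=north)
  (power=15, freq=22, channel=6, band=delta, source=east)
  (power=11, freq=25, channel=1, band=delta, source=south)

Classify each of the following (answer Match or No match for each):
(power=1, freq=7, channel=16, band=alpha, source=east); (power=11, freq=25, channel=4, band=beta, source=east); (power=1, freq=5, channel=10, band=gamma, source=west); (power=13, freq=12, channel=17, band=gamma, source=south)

Match, No match, Match, Match

The distinguishing property — freq ≤ 16 — holds for all the 'Match' cases and none of the 'No match' cases.
(power=1, freq=7, channel=16, band=alpha, source=east): freq = 7, passes → Match.
(power=11, freq=25, channel=4, band=beta, source=east): freq = 25, fails this test → No match.
(power=1, freq=5, channel=10, band=gamma, source=west): freq = 5, passes → Match.
(power=13, freq=12, channel=17, band=gamma, source=south): freq = 12, passes → Match.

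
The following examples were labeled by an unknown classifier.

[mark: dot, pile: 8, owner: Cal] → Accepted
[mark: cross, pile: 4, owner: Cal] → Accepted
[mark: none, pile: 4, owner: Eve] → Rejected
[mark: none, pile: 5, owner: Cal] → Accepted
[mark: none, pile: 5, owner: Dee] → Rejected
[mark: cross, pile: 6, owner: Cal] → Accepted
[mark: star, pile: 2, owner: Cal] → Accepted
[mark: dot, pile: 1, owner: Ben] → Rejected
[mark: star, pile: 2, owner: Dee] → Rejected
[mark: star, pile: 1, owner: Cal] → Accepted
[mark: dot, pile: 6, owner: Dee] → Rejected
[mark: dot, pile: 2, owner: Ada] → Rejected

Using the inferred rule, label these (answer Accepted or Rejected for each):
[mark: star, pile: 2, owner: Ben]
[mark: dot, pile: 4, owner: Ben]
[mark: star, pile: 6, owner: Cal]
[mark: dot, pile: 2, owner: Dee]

Comparing the two groups points to one rule — owner is Cal.
[mark: star, pile: 2, owner: Ben] — owner is Ben, hence Rejected.
[mark: dot, pile: 4, owner: Ben] — owner is Ben, hence Rejected.
[mark: star, pile: 6, owner: Cal] — owner is Cal, hence Accepted.
[mark: dot, pile: 2, owner: Dee] — owner is Dee, hence Rejected.

Rejected, Rejected, Accepted, Rejected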